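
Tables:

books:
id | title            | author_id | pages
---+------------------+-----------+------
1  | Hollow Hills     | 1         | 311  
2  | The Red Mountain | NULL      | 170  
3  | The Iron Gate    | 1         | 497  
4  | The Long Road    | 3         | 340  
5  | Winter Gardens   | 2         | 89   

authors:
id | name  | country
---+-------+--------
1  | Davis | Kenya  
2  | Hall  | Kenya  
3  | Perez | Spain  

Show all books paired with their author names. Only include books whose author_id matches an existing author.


INNER JOIN keeps only books rows whose author_id matches an id in authors. Walk through each book:
  - book 1 (Hollow Hills): author_id=1 -> matches Davis
  - book 2 (The Red Mountain): author_id=NULL, no match -> dropped
  - book 3 (The Iron Gate): author_id=1 -> matches Davis
  - book 4 (The Long Road): author_id=3 -> matches Perez
  - book 5 (Winter Gardens): author_id=2 -> matches Hall
So 1 of 5 rows is dropped.

SQL:
SELECT a.title, b.name AS author
FROM books a
INNER JOIN authors b ON a.author_id = b.id

Result:
title          | author
---------------+-------
Hollow Hills   | Davis 
The Iron Gate  | Davis 
The Long Road  | Perez 
Winter Gardens | Hall  


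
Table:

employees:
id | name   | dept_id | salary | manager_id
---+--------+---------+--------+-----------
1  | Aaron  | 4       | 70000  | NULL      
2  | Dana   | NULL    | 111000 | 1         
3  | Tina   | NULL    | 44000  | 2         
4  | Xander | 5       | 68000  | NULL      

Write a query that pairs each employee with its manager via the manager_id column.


This is a self-join: employees is joined to a second copy of itself, matching each row's manager_id to another row's id. Use LEFT JOIN so rows with manager_id=NULL are kept.
  - employee 1 (Aaron): manager_id=NULL -> NULL
  - employee 2 (Dana): manager_id=1 -> Aaron
  - employee 3 (Tina): manager_id=2 -> Dana
  - employee 4 (Xander): manager_id=NULL -> NULL

SQL:
SELECT a.name AS item, b.name AS manager
FROM employees a
LEFT JOIN employees b ON a.manager_id = b.id

Result:
item   | manager
-------+--------
Aaron  | NULL   
Dana   | Aaron  
Tina   | Dana   
Xander | NULL   


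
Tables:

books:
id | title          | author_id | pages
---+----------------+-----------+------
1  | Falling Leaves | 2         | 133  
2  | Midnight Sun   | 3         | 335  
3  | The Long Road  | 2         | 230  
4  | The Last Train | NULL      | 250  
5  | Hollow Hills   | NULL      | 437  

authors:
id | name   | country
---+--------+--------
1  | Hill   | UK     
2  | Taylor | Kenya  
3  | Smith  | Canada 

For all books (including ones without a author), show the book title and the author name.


LEFT JOIN keeps every row from books (the left table); where author_id has no match in authors, the author columns become NULL. Walk through each book:
  - book 1 (Falling Leaves): author_id=2 -> matches Taylor
  - book 2 (Midnight Sun): author_id=3 -> matches Smith
  - book 3 (The Long Road): author_id=2 -> matches Taylor
  - book 4 (The Last Train): author_id=NULL, no match -> kept with NULL
  - book 5 (Hollow Hills): author_id=NULL, no match -> kept with NULL
All 5 rows appear; 2 have NULL author.

SQL:
SELECT a.title, b.name AS author
FROM books a
LEFT JOIN authors b ON a.author_id = b.id

Result:
title          | author
---------------+-------
Falling Leaves | Taylor
Midnight Sun   | Smith 
The Long Road  | Taylor
The Last Train | NULL  
Hollow Hills   | NULL  


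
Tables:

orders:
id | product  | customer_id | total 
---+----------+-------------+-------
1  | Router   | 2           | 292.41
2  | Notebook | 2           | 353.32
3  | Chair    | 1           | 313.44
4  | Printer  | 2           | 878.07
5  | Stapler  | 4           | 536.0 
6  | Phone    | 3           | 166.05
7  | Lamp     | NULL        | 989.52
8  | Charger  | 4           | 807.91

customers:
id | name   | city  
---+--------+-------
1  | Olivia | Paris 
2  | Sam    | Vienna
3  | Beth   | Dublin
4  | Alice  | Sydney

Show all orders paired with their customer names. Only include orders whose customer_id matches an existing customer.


INNER JOIN keeps only orders rows whose customer_id matches an id in customers. Walk through each order:
  - order 1 (Router): customer_id=2 -> matches Sam
  - order 2 (Notebook): customer_id=2 -> matches Sam
  - order 3 (Chair): customer_id=1 -> matches Olivia
  - order 4 (Printer): customer_id=2 -> matches Sam
  - order 5 (Stapler): customer_id=4 -> matches Alice
  - order 6 (Phone): customer_id=3 -> matches Beth
  - order 7 (Lamp): customer_id=NULL, no match -> dropped
  - order 8 (Charger): customer_id=4 -> matches Alice
So 1 of 8 rows is dropped.

SQL:
SELECT a.product, b.name AS customer
FROM orders a
INNER JOIN customers b ON a.customer_id = b.id

Result:
product  | customer
---------+---------
Router   | Sam     
Notebook | Sam     
Chair    | Olivia  
Printer  | Sam     
Stapler  | Alice   
Phone    | Beth    
Charger  | Alice   


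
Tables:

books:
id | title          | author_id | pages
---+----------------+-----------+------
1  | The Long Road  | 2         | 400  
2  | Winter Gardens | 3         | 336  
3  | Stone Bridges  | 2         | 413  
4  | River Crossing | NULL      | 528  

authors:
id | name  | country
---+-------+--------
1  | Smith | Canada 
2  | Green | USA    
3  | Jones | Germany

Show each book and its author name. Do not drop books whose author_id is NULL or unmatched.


LEFT JOIN keeps every row from books (the left table); where author_id has no match in authors, the author columns become NULL. Walk through each book:
  - book 1 (The Long Road): author_id=2 -> matches Green
  - book 2 (Winter Gardens): author_id=3 -> matches Jones
  - book 3 (Stone Bridges): author_id=2 -> matches Green
  - book 4 (River Crossing): author_id=NULL, no match -> kept with NULL
All 4 rows appear; 1 has NULL author.

SQL:
SELECT a.title, b.name AS author
FROM books a
LEFT JOIN authors b ON a.author_id = b.id

Result:
title          | author
---------------+-------
The Long Road  | Green 
Winter Gardens | Jones 
Stone Bridges  | Green 
River Crossing | NULL  


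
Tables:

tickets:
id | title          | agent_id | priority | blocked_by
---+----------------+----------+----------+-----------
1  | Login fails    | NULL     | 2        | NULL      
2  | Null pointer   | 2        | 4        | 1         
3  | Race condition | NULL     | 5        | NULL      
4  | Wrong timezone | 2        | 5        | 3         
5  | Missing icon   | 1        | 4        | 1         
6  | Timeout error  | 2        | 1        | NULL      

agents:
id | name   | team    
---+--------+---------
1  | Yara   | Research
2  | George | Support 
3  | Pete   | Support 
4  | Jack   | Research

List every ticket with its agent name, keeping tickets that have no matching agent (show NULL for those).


LEFT JOIN keeps every row from tickets (the left table); where agent_id has no match in agents, the agent columns become NULL. Walk through each ticket:
  - ticket 1 (Login fails): agent_id=NULL, no match -> kept with NULL
  - ticket 2 (Null pointer): agent_id=2 -> matches George
  - ticket 3 (Race condition): agent_id=NULL, no match -> kept with NULL
  - ticket 4 (Wrong timezone): agent_id=2 -> matches George
  - ticket 5 (Missing icon): agent_id=1 -> matches Yara
  - ticket 6 (Timeout error): agent_id=2 -> matches George
All 6 rows appear; 2 have NULL agent.

SQL:
SELECT a.title, b.name AS agent
FROM tickets a
LEFT JOIN agents b ON a.agent_id = b.id

Result:
title          | agent 
---------------+-------
Login fails    | NULL  
Null pointer   | George
Race condition | NULL  
Wrong timezone | George
Missing icon   | Yara  
Timeout error  | George


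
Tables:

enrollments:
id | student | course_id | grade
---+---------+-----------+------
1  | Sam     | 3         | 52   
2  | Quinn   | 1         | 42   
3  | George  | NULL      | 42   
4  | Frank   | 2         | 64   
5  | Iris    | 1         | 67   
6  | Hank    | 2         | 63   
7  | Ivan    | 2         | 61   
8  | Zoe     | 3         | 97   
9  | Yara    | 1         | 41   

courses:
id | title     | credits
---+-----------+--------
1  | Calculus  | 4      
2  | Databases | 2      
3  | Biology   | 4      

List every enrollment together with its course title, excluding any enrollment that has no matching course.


INNER JOIN keeps only enrollments rows whose course_id matches an id in courses. Walk through each enrollment:
  - enrollment 1 (Sam): course_id=3 -> matches Biology
  - enrollment 2 (Quinn): course_id=1 -> matches Calculus
  - enrollment 3 (George): course_id=NULL, no match -> dropped
  - enrollment 4 (Frank): course_id=2 -> matches Databases
  - enrollment 5 (Iris): course_id=1 -> matches Calculus
  - enrollment 6 (Hank): course_id=2 -> matches Databases
  - enrollment 7 (Ivan): course_id=2 -> matches Databases
  - enrollment 8 (Zoe): course_id=3 -> matches Biology
  - enrollment 9 (Yara): course_id=1 -> matches Calculus
So 1 of 9 rows is dropped.

SQL:
SELECT a.student, b.title AS course
FROM enrollments a
INNER JOIN courses b ON a.course_id = b.id

Result:
student | course   
--------+----------
Sam     | Biology  
Quinn   | Calculus 
Frank   | Databases
Iris    | Calculus 
Hank    | Databases
Ivan    | Databases
Zoe     | Biology  
Yara    | Calculus 


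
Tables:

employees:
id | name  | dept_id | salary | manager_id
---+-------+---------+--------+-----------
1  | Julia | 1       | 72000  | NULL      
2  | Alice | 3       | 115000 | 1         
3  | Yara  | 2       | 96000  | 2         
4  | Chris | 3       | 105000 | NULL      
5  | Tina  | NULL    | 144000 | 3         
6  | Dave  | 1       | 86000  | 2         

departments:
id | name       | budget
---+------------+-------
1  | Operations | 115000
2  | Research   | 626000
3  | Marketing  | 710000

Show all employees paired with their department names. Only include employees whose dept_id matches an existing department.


INNER JOIN keeps only employees rows whose dept_id matches an id in departments. Walk through each employee:
  - employee 1 (Julia): dept_id=1 -> matches Operations
  - employee 2 (Alice): dept_id=3 -> matches Marketing
  - employee 3 (Yara): dept_id=2 -> matches Research
  - employee 4 (Chris): dept_id=3 -> matches Marketing
  - employee 5 (Tina): dept_id=NULL, no match -> dropped
  - employee 6 (Dave): dept_id=1 -> matches Operations
So 1 of 6 rows is dropped.

SQL:
SELECT a.name, b.name AS department
FROM employees a
INNER JOIN departments b ON a.dept_id = b.id

Result:
name  | department
------+-----------
Julia | Operations
Alice | Marketing 
Yara  | Research  
Chris | Marketing 
Dave  | Operations


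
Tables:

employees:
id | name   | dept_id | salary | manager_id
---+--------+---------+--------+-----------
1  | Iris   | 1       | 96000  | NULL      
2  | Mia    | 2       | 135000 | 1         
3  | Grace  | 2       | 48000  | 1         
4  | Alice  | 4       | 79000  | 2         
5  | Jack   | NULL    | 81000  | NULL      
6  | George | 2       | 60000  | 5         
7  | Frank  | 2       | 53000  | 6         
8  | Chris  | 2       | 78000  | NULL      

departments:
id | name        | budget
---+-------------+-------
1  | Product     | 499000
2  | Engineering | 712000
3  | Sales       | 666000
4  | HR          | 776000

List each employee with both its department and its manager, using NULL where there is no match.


Two LEFT JOINs from the same base table employees: one to departments via dept_id, one to employees itself via manager_id. Both are LEFT so every employee is preserved.
Match against departments:
  - employee 1 (Iris): dept_id=1 -> matches Product
  - employee 2 (Mia): dept_id=2 -> matches Engineering
  - employee 3 (Grace): dept_id=2 -> matches Engineering
  - employee 4 (Alice): dept_id=4 -> matches HR
  - employee 5 (Jack): dept_id=NULL, no match -> kept with NULL
  - employee 6 (George): dept_id=2 -> matches Engineering
  - employee 7 (Frank): dept_id=2 -> matches Engineering
  - employee 8 (Chris): dept_id=2 -> matches Engineering
Match against employees (self):
  - employee 1 (Iris): manager_id=NULL -> NULL
  - employee 2 (Mia): manager_id=1 -> Iris
  - employee 3 (Grace): manager_id=1 -> Iris
  - employee 4 (Alice): manager_id=2 -> Mia
  - employee 5 (Jack): manager_id=NULL -> NULL
  - employee 6 (George): manager_id=5 -> Jack
  - employee 7 (Frank): manager_id=6 -> George
  - employee 8 (Chris): manager_id=NULL -> NULL

SQL:
SELECT a.name, b.name AS department, c.name AS manager
FROM employees a
LEFT JOIN departments b ON a.dept_id = b.id
LEFT JOIN employees c ON a.manager_id = c.id

Result:
name   | department  | manager
-------+-------------+--------
Iris   | Product     | NULL   
Mia    | Engineering | Iris   
Grace  | Engineering | Iris   
Alice  | HR          | Mia    
Jack   | NULL        | NULL   
George | Engineering | Jack   
Frank  | Engineering | George 
Chris  | Engineering | NULL   


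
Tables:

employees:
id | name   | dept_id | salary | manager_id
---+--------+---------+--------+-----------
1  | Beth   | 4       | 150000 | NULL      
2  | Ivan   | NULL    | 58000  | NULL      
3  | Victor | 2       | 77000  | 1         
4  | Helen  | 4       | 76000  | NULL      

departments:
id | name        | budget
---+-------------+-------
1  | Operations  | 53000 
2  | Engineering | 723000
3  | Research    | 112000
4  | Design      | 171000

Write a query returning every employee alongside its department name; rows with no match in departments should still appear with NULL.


LEFT JOIN keeps every row from employees (the left table); where dept_id has no match in departments, the department columns become NULL. Walk through each employee:
  - employee 1 (Beth): dept_id=4 -> matches Design
  - employee 2 (Ivan): dept_id=NULL, no match -> kept with NULL
  - employee 3 (Victor): dept_id=2 -> matches Engineering
  - employee 4 (Helen): dept_id=4 -> matches Design
All 4 rows appear; 1 has NULL department.

SQL:
SELECT a.name, b.name AS department
FROM employees a
LEFT JOIN departments b ON a.dept_id = b.id

Result:
name   | department 
-------+------------
Beth   | Design     
Ivan   | NULL       
Victor | Engineering
Helen  | Design     


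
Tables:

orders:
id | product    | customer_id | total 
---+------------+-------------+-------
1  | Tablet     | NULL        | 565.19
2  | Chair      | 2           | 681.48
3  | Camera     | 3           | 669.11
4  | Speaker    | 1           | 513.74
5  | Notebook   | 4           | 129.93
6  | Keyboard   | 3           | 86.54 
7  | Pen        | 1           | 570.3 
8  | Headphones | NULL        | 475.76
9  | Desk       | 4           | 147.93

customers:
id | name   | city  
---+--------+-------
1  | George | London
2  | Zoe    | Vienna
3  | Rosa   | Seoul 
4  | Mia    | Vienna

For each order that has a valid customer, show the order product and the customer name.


INNER JOIN keeps only orders rows whose customer_id matches an id in customers. Walk through each order:
  - order 1 (Tablet): customer_id=NULL, no match -> dropped
  - order 2 (Chair): customer_id=2 -> matches Zoe
  - order 3 (Camera): customer_id=3 -> matches Rosa
  - order 4 (Speaker): customer_id=1 -> matches George
  - order 5 (Notebook): customer_id=4 -> matches Mia
  - order 6 (Keyboard): customer_id=3 -> matches Rosa
  - order 7 (Pen): customer_id=1 -> matches George
  - order 8 (Headphones): customer_id=NULL, no match -> dropped
  - order 9 (Desk): customer_id=4 -> matches Mia
So 2 of 9 rows are dropped.

SQL:
SELECT a.product, b.name AS customer
FROM orders a
INNER JOIN customers b ON a.customer_id = b.id

Result:
product  | customer
---------+---------
Chair    | Zoe     
Camera   | Rosa    
Speaker  | George  
Notebook | Mia     
Keyboard | Rosa    
Pen      | George  
Desk     | Mia     


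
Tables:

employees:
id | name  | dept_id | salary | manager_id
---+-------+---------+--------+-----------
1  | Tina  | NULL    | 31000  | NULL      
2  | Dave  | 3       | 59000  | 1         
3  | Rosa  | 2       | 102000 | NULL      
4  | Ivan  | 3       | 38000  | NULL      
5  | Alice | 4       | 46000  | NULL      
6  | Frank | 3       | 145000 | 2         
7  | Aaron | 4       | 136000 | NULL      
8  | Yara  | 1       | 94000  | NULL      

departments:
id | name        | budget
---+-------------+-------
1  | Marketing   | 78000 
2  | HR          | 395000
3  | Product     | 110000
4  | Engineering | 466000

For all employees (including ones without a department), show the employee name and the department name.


LEFT JOIN keeps every row from employees (the left table); where dept_id has no match in departments, the department columns become NULL. Walk through each employee:
  - employee 1 (Tina): dept_id=NULL, no match -> kept with NULL
  - employee 2 (Dave): dept_id=3 -> matches Product
  - employee 3 (Rosa): dept_id=2 -> matches HR
  - employee 4 (Ivan): dept_id=3 -> matches Product
  - employee 5 (Alice): dept_id=4 -> matches Engineering
  - employee 6 (Frank): dept_id=3 -> matches Product
  - employee 7 (Aaron): dept_id=4 -> matches Engineering
  - employee 8 (Yara): dept_id=1 -> matches Marketing
All 8 rows appear; 1 has NULL department.

SQL:
SELECT a.name, b.name AS department
FROM employees a
LEFT JOIN departments b ON a.dept_id = b.id

Result:
name  | department 
------+------------
Tina  | NULL       
Dave  | Product    
Rosa  | HR         
Ivan  | Product    
Alice | Engineering
Frank | Product    
Aaron | Engineering
Yara  | Marketing  


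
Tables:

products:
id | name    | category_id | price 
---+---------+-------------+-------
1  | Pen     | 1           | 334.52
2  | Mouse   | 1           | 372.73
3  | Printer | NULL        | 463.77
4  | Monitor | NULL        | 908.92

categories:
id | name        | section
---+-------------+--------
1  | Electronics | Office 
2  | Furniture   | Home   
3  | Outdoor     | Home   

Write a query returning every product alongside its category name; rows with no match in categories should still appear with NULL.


LEFT JOIN keeps every row from products (the left table); where category_id has no match in categories, the category columns become NULL. Walk through each product:
  - product 1 (Pen): category_id=1 -> matches Electronics
  - product 2 (Mouse): category_id=1 -> matches Electronics
  - product 3 (Printer): category_id=NULL, no match -> kept with NULL
  - product 4 (Monitor): category_id=NULL, no match -> kept with NULL
All 4 rows appear; 2 have NULL category.

SQL:
SELECT a.name, b.name AS category
FROM products a
LEFT JOIN categories b ON a.category_id = b.id

Result:
name    | category   
--------+------------
Pen     | Electronics
Mouse   | Electronics
Printer | NULL       
Monitor | NULL       


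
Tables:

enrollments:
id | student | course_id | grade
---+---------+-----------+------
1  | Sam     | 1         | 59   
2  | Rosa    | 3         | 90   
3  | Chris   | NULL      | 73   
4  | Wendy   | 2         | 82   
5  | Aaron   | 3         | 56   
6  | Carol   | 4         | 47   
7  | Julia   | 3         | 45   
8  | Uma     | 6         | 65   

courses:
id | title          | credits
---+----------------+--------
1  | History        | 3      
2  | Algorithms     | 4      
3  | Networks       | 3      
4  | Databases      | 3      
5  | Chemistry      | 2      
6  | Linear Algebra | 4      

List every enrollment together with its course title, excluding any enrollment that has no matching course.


INNER JOIN keeps only enrollments rows whose course_id matches an id in courses. Walk through each enrollment:
  - enrollment 1 (Sam): course_id=1 -> matches History
  - enrollment 2 (Rosa): course_id=3 -> matches Networks
  - enrollment 3 (Chris): course_id=NULL, no match -> dropped
  - enrollment 4 (Wendy): course_id=2 -> matches Algorithms
  - enrollment 5 (Aaron): course_id=3 -> matches Networks
  - enrollment 6 (Carol): course_id=4 -> matches Databases
  - enrollment 7 (Julia): course_id=3 -> matches Networks
  - enrollment 8 (Uma): course_id=6 -> matches Linear Algebra
So 1 of 8 rows is dropped.

SQL:
SELECT a.student, b.title AS course
FROM enrollments a
INNER JOIN courses b ON a.course_id = b.id

Result:
student | course        
--------+---------------
Sam     | History       
Rosa    | Networks      
Wendy   | Algorithms    
Aaron   | Networks      
Carol   | Databases     
Julia   | Networks      
Uma     | Linear Algebra


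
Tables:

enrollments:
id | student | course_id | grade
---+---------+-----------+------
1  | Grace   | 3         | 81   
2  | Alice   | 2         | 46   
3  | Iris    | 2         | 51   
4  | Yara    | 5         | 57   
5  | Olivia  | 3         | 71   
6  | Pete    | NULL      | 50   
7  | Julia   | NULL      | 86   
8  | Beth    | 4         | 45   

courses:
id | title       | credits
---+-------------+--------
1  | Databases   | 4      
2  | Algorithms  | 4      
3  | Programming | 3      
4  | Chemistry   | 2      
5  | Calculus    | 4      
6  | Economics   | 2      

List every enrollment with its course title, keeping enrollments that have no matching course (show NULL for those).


LEFT JOIN keeps every row from enrollments (the left table); where course_id has no match in courses, the course columns become NULL. Walk through each enrollment:
  - enrollment 1 (Grace): course_id=3 -> matches Programming
  - enrollment 2 (Alice): course_id=2 -> matches Algorithms
  - enrollment 3 (Iris): course_id=2 -> matches Algorithms
  - enrollment 4 (Yara): course_id=5 -> matches Calculus
  - enrollment 5 (Olivia): course_id=3 -> matches Programming
  - enrollment 6 (Pete): course_id=NULL, no match -> kept with NULL
  - enrollment 7 (Julia): course_id=NULL, no match -> kept with NULL
  - enrollment 8 (Beth): course_id=4 -> matches Chemistry
All 8 rows appear; 2 have NULL course.

SQL:
SELECT a.student, b.title AS course
FROM enrollments a
LEFT JOIN courses b ON a.course_id = b.id

Result:
student | course     
--------+------------
Grace   | Programming
Alice   | Algorithms 
Iris    | Algorithms 
Yara    | Calculus   
Olivia  | Programming
Pete    | NULL       
Julia   | NULL       
Beth    | Chemistry  


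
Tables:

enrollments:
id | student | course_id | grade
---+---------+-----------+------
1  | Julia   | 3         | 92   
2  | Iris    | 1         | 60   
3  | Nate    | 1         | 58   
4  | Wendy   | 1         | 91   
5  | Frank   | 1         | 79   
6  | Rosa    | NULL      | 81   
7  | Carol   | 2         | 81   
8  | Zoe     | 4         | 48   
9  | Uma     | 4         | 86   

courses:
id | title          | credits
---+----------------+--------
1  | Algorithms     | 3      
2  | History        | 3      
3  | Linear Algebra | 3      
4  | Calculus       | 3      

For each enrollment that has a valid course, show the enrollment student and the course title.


INNER JOIN keeps only enrollments rows whose course_id matches an id in courses. Walk through each enrollment:
  - enrollment 1 (Julia): course_id=3 -> matches Linear Algebra
  - enrollment 2 (Iris): course_id=1 -> matches Algorithms
  - enrollment 3 (Nate): course_id=1 -> matches Algorithms
  - enrollment 4 (Wendy): course_id=1 -> matches Algorithms
  - enrollment 5 (Frank): course_id=1 -> matches Algorithms
  - enrollment 6 (Rosa): course_id=NULL, no match -> dropped
  - enrollment 7 (Carol): course_id=2 -> matches History
  - enrollment 8 (Zoe): course_id=4 -> matches Calculus
  - enrollment 9 (Uma): course_id=4 -> matches Calculus
So 1 of 9 rows is dropped.

SQL:
SELECT a.student, b.title AS course
FROM enrollments a
INNER JOIN courses b ON a.course_id = b.id

Result:
student | course        
--------+---------------
Julia   | Linear Algebra
Iris    | Algorithms    
Nate    | Algorithms    
Wendy   | Algorithms    
Frank   | Algorithms    
Carol   | History       
Zoe     | Calculus      
Uma     | Calculus      


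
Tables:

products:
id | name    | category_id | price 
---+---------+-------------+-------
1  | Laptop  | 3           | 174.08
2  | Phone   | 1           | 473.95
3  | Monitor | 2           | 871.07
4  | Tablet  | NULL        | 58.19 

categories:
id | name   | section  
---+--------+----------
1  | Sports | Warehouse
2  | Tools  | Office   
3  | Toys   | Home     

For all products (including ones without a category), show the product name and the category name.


LEFT JOIN keeps every row from products (the left table); where category_id has no match in categories, the category columns become NULL. Walk through each product:
  - product 1 (Laptop): category_id=3 -> matches Toys
  - product 2 (Phone): category_id=1 -> matches Sports
  - product 3 (Monitor): category_id=2 -> matches Tools
  - product 4 (Tablet): category_id=NULL, no match -> kept with NULL
All 4 rows appear; 1 has NULL category.

SQL:
SELECT a.name, b.name AS category
FROM products a
LEFT JOIN categories b ON a.category_id = b.id

Result:
name    | category
--------+---------
Laptop  | Toys    
Phone   | Sports  
Monitor | Tools   
Tablet  | NULL    


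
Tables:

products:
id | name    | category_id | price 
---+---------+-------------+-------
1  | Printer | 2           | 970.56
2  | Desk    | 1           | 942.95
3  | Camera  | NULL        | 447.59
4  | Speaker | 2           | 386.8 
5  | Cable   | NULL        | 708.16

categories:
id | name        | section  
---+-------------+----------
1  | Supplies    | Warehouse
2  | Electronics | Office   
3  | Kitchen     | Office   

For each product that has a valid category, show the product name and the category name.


INNER JOIN keeps only products rows whose category_id matches an id in categories. Walk through each product:
  - product 1 (Printer): category_id=2 -> matches Electronics
  - product 2 (Desk): category_id=1 -> matches Supplies
  - product 3 (Camera): category_id=NULL, no match -> dropped
  - product 4 (Speaker): category_id=2 -> matches Electronics
  - product 5 (Cable): category_id=NULL, no match -> dropped
So 2 of 5 rows are dropped.

SQL:
SELECT a.name, b.name AS category
FROM products a
INNER JOIN categories b ON a.category_id = b.id

Result:
name    | category   
--------+------------
Printer | Electronics
Desk    | Supplies   
Speaker | Electronics


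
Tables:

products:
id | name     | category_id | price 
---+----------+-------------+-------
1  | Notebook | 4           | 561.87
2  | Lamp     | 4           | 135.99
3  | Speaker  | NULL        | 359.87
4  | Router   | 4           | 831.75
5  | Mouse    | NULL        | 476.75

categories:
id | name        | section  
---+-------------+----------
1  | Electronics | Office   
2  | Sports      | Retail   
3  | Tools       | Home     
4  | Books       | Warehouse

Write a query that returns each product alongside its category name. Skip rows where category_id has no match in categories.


INNER JOIN keeps only products rows whose category_id matches an id in categories. Walk through each product:
  - product 1 (Notebook): category_id=4 -> matches Books
  - product 2 (Lamp): category_id=4 -> matches Books
  - product 3 (Speaker): category_id=NULL, no match -> dropped
  - product 4 (Router): category_id=4 -> matches Books
  - product 5 (Mouse): category_id=NULL, no match -> dropped
So 2 of 5 rows are dropped.

SQL:
SELECT a.name, b.name AS category
FROM products a
INNER JOIN categories b ON a.category_id = b.id

Result:
name     | category
---------+---------
Notebook | Books   
Lamp     | Books   
Router   | Books   


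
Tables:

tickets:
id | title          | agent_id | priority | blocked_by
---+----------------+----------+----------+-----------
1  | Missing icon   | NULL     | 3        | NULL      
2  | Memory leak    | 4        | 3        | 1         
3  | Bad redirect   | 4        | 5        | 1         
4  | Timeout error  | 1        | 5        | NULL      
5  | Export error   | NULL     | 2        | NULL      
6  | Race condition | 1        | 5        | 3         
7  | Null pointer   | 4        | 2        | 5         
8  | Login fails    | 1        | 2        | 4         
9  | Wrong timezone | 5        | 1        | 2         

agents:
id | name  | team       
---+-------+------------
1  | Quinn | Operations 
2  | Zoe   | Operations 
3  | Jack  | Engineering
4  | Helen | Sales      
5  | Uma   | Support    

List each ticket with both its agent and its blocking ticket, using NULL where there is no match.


Two LEFT JOINs from the same base table tickets: one to agents via agent_id, one to tickets itself via blocked_by. Both are LEFT so every ticket is preserved.
Match against agents:
  - ticket 1 (Missing icon): agent_id=NULL, no match -> kept with NULL
  - ticket 2 (Memory leak): agent_id=4 -> matches Helen
  - ticket 3 (Bad redirect): agent_id=4 -> matches Helen
  - ticket 4 (Timeout error): agent_id=1 -> matches Quinn
  - ticket 5 (Export error): agent_id=NULL, no match -> kept with NULL
  - ticket 6 (Race condition): agent_id=1 -> matches Quinn
  - ticket 7 (Null pointer): agent_id=4 -> matches Helen
  - ticket 8 (Login fails): agent_id=1 -> matches Quinn
  - ticket 9 (Wrong timezone): agent_id=5 -> matches Uma
Match against tickets (self):
  - ticket 1 (Missing icon): blocked_by=NULL -> NULL
  - ticket 2 (Memory leak): blocked_by=1 -> Missing icon
  - ticket 3 (Bad redirect): blocked_by=1 -> Missing icon
  - ticket 4 (Timeout error): blocked_by=NULL -> NULL
  - ticket 5 (Export error): blocked_by=NULL -> NULL
  - ticket 6 (Race condition): blocked_by=3 -> Bad redirect
  - ticket 7 (Null pointer): blocked_by=5 -> Export error
  - ticket 8 (Login fails): blocked_by=4 -> Timeout error
  - ticket 9 (Wrong timezone): blocked_by=2 -> Memory leak

SQL:
SELECT a.title, b.name AS agent, c.title AS blocked_by
FROM tickets a
LEFT JOIN agents b ON a.agent_id = b.id
LEFT JOIN tickets c ON a.blocked_by = c.id

Result:
title          | agent | blocked_by   
---------------+-------+--------------
Missing icon   | NULL  | NULL         
Memory leak    | Helen | Missing icon 
Bad redirect   | Helen | Missing icon 
Timeout error  | Quinn | NULL         
Export error   | NULL  | NULL         
Race condition | Quinn | Bad redirect 
Null pointer   | Helen | Export error 
Login fails    | Quinn | Timeout error
Wrong timezone | Uma   | Memory leak  


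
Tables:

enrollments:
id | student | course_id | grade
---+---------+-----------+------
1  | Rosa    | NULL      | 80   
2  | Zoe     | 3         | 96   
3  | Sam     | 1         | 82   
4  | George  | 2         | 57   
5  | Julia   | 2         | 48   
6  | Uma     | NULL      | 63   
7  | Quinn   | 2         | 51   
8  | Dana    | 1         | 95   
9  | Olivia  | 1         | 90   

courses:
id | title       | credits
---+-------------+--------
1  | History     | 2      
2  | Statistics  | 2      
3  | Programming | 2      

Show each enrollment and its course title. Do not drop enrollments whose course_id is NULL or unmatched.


LEFT JOIN keeps every row from enrollments (the left table); where course_id has no match in courses, the course columns become NULL. Walk through each enrollment:
  - enrollment 1 (Rosa): course_id=NULL, no match -> kept with NULL
  - enrollment 2 (Zoe): course_id=3 -> matches Programming
  - enrollment 3 (Sam): course_id=1 -> matches History
  - enrollment 4 (George): course_id=2 -> matches Statistics
  - enrollment 5 (Julia): course_id=2 -> matches Statistics
  - enrollment 6 (Uma): course_id=NULL, no match -> kept with NULL
  - enrollment 7 (Quinn): course_id=2 -> matches Statistics
  - enrollment 8 (Dana): course_id=1 -> matches History
  - enrollment 9 (Olivia): course_id=1 -> matches History
All 9 rows appear; 2 have NULL course.

SQL:
SELECT a.student, b.title AS course
FROM enrollments a
LEFT JOIN courses b ON a.course_id = b.id

Result:
student | course     
--------+------------
Rosa    | NULL       
Zoe     | Programming
Sam     | History    
George  | Statistics 
Julia   | Statistics 
Uma     | NULL       
Quinn   | Statistics 
Dana    | History    
Olivia  | History    


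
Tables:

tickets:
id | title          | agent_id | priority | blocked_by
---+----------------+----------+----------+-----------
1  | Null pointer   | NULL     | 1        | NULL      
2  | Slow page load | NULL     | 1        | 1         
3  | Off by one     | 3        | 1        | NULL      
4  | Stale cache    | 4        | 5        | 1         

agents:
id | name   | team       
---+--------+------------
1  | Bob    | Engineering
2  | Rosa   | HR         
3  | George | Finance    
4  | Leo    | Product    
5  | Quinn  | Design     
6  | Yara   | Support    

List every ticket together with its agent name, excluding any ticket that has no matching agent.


INNER JOIN keeps only tickets rows whose agent_id matches an id in agents. Walk through each ticket:
  - ticket 1 (Null pointer): agent_id=NULL, no match -> dropped
  - ticket 2 (Slow page load): agent_id=NULL, no match -> dropped
  - ticket 3 (Off by one): agent_id=3 -> matches George
  - ticket 4 (Stale cache): agent_id=4 -> matches Leo
So 2 of 4 rows are dropped.

SQL:
SELECT a.title, b.name AS agent
FROM tickets a
INNER JOIN agents b ON a.agent_id = b.id

Result:
title       | agent 
------------+-------
Off by one  | George
Stale cache | Leo   


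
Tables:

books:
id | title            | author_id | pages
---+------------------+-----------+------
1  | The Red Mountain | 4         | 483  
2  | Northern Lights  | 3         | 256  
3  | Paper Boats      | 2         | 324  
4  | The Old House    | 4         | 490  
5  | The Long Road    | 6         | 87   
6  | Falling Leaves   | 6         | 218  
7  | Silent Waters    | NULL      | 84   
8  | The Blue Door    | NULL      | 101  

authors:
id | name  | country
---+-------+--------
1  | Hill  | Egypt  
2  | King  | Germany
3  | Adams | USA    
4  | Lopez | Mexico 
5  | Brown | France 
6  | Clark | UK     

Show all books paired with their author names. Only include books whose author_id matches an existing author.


INNER JOIN keeps only books rows whose author_id matches an id in authors. Walk through each book:
  - book 1 (The Red Mountain): author_id=4 -> matches Lopez
  - book 2 (Northern Lights): author_id=3 -> matches Adams
  - book 3 (Paper Boats): author_id=2 -> matches King
  - book 4 (The Old House): author_id=4 -> matches Lopez
  - book 5 (The Long Road): author_id=6 -> matches Clark
  - book 6 (Falling Leaves): author_id=6 -> matches Clark
  - book 7 (Silent Waters): author_id=NULL, no match -> dropped
  - book 8 (The Blue Door): author_id=NULL, no match -> dropped
So 2 of 8 rows are dropped.

SQL:
SELECT a.title, b.name AS author
FROM books a
INNER JOIN authors b ON a.author_id = b.id

Result:
title            | author
-----------------+-------
The Red Mountain | Lopez 
Northern Lights  | Adams 
Paper Boats      | King  
The Old House    | Lopez 
The Long Road    | Clark 
Falling Leaves   | Clark 


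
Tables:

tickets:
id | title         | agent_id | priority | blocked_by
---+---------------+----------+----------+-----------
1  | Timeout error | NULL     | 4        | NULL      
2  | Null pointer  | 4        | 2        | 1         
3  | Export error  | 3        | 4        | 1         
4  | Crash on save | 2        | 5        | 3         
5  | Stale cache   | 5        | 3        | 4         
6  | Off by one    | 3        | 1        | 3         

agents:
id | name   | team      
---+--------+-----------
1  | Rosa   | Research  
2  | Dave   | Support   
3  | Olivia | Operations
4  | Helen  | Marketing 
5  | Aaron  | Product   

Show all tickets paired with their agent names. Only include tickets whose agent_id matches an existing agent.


INNER JOIN keeps only tickets rows whose agent_id matches an id in agents. Walk through each ticket:
  - ticket 1 (Timeout error): agent_id=NULL, no match -> dropped
  - ticket 2 (Null pointer): agent_id=4 -> matches Helen
  - ticket 3 (Export error): agent_id=3 -> matches Olivia
  - ticket 4 (Crash on save): agent_id=2 -> matches Dave
  - ticket 5 (Stale cache): agent_id=5 -> matches Aaron
  - ticket 6 (Off by one): agent_id=3 -> matches Olivia
So 1 of 6 rows is dropped.

SQL:
SELECT a.title, b.name AS agent
FROM tickets a
INNER JOIN agents b ON a.agent_id = b.id

Result:
title         | agent 
--------------+-------
Null pointer  | Helen 
Export error  | Olivia
Crash on save | Dave  
Stale cache   | Aaron 
Off by one    | Olivia


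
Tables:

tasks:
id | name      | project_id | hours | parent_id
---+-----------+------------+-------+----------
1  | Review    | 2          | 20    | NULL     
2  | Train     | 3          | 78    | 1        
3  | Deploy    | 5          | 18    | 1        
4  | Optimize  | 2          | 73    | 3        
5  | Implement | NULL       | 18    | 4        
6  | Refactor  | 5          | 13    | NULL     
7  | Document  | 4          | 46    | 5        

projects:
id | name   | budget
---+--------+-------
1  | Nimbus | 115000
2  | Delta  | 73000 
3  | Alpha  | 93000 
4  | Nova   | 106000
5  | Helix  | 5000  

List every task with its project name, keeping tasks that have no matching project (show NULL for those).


LEFT JOIN keeps every row from tasks (the left table); where project_id has no match in projects, the project columns become NULL. Walk through each task:
  - task 1 (Review): project_id=2 -> matches Delta
  - task 2 (Train): project_id=3 -> matches Alpha
  - task 3 (Deploy): project_id=5 -> matches Helix
  - task 4 (Optimize): project_id=2 -> matches Delta
  - task 5 (Implement): project_id=NULL, no match -> kept with NULL
  - task 6 (Refactor): project_id=5 -> matches Helix
  - task 7 (Document): project_id=4 -> matches Nova
All 7 rows appear; 1 has NULL project.

SQL:
SELECT a.name, b.name AS project
FROM tasks a
LEFT JOIN projects b ON a.project_id = b.id

Result:
name      | project
----------+--------
Review    | Delta  
Train     | Alpha  
Deploy    | Helix  
Optimize  | Delta  
Implement | NULL   
Refactor  | Helix  
Document  | Nova   


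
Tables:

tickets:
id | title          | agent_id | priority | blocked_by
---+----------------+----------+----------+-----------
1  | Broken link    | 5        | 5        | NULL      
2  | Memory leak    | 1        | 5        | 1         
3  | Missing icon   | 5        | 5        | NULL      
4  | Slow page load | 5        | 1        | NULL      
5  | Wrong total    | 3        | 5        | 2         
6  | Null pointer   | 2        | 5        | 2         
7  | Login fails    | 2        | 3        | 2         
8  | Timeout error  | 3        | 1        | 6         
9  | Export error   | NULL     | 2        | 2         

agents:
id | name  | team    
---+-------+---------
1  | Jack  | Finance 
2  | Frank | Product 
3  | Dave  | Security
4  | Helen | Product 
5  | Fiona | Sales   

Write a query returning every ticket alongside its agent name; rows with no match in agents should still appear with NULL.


LEFT JOIN keeps every row from tickets (the left table); where agent_id has no match in agents, the agent columns become NULL. Walk through each ticket:
  - ticket 1 (Broken link): agent_id=5 -> matches Fiona
  - ticket 2 (Memory leak): agent_id=1 -> matches Jack
  - ticket 3 (Missing icon): agent_id=5 -> matches Fiona
  - ticket 4 (Slow page load): agent_id=5 -> matches Fiona
  - ticket 5 (Wrong total): agent_id=3 -> matches Dave
  - ticket 6 (Null pointer): agent_id=2 -> matches Frank
  - ticket 7 (Login fails): agent_id=2 -> matches Frank
  - ticket 8 (Timeout error): agent_id=3 -> matches Dave
  - ticket 9 (Export error): agent_id=NULL, no match -> kept with NULL
All 9 rows appear; 1 has NULL agent.

SQL:
SELECT a.title, b.name AS agent
FROM tickets a
LEFT JOIN agents b ON a.agent_id = b.id

Result:
title          | agent
---------------+------
Broken link    | Fiona
Memory leak    | Jack 
Missing icon   | Fiona
Slow page load | Fiona
Wrong total    | Dave 
Null pointer   | Frank
Login fails    | Frank
Timeout error  | Dave 
Export error   | NULL 


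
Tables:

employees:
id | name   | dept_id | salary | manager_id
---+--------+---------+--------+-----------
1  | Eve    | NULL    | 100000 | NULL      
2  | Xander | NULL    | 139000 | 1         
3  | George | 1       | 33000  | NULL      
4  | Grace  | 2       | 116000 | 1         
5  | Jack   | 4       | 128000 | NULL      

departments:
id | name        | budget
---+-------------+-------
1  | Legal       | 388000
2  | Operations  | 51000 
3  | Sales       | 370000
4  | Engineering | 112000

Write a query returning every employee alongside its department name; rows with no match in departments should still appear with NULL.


LEFT JOIN keeps every row from employees (the left table); where dept_id has no match in departments, the department columns become NULL. Walk through each employee:
  - employee 1 (Eve): dept_id=NULL, no match -> kept with NULL
  - employee 2 (Xander): dept_id=NULL, no match -> kept with NULL
  - employee 3 (George): dept_id=1 -> matches Legal
  - employee 4 (Grace): dept_id=2 -> matches Operations
  - employee 5 (Jack): dept_id=4 -> matches Engineering
All 5 rows appear; 2 have NULL department.

SQL:
SELECT a.name, b.name AS department
FROM employees a
LEFT JOIN departments b ON a.dept_id = b.id

Result:
name   | department 
-------+------------
Eve    | NULL       
Xander | NULL       
George | Legal      
Grace  | Operations 
Jack   | Engineering
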